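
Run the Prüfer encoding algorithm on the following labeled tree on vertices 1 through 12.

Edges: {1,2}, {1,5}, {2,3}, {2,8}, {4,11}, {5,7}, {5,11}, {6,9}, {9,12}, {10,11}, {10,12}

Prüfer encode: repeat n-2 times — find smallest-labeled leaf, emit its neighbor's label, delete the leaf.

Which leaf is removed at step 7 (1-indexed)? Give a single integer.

Step 1: current leaves = {3,4,6,7,8}. Remove leaf 3 (neighbor: 2).
Step 2: current leaves = {4,6,7,8}. Remove leaf 4 (neighbor: 11).
Step 3: current leaves = {6,7,8}. Remove leaf 6 (neighbor: 9).
Step 4: current leaves = {7,8,9}. Remove leaf 7 (neighbor: 5).
Step 5: current leaves = {8,9}. Remove leaf 8 (neighbor: 2).
Step 6: current leaves = {2,9}. Remove leaf 2 (neighbor: 1).
Step 7: current leaves = {1,9}. Remove leaf 1 (neighbor: 5).

Answer: 1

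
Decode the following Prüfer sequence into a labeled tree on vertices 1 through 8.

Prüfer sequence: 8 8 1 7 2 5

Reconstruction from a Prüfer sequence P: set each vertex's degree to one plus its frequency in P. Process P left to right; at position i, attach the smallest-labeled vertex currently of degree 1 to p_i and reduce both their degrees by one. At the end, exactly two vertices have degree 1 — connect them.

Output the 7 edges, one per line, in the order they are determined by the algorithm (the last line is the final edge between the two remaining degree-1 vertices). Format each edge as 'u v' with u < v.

Initial degrees: {1:2, 2:2, 3:1, 4:1, 5:2, 6:1, 7:2, 8:3}
Step 1: smallest deg-1 vertex = 3, p_1 = 8. Add edge {3,8}. Now deg[3]=0, deg[8]=2.
Step 2: smallest deg-1 vertex = 4, p_2 = 8. Add edge {4,8}. Now deg[4]=0, deg[8]=1.
Step 3: smallest deg-1 vertex = 6, p_3 = 1. Add edge {1,6}. Now deg[6]=0, deg[1]=1.
Step 4: smallest deg-1 vertex = 1, p_4 = 7. Add edge {1,7}. Now deg[1]=0, deg[7]=1.
Step 5: smallest deg-1 vertex = 7, p_5 = 2. Add edge {2,7}. Now deg[7]=0, deg[2]=1.
Step 6: smallest deg-1 vertex = 2, p_6 = 5. Add edge {2,5}. Now deg[2]=0, deg[5]=1.
Final: two remaining deg-1 vertices are 5, 8. Add edge {5,8}.

Answer: 3 8
4 8
1 6
1 7
2 7
2 5
5 8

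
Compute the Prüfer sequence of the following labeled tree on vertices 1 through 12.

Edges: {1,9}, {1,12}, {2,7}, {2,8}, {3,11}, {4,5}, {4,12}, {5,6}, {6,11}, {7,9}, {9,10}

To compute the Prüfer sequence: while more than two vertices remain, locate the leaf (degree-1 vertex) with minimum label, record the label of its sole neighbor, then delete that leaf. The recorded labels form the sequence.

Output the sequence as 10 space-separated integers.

Step 1: leaves = {3,8,10}. Remove smallest leaf 3, emit neighbor 11.
Step 2: leaves = {8,10,11}. Remove smallest leaf 8, emit neighbor 2.
Step 3: leaves = {2,10,11}. Remove smallest leaf 2, emit neighbor 7.
Step 4: leaves = {7,10,11}. Remove smallest leaf 7, emit neighbor 9.
Step 5: leaves = {10,11}. Remove smallest leaf 10, emit neighbor 9.
Step 6: leaves = {9,11}. Remove smallest leaf 9, emit neighbor 1.
Step 7: leaves = {1,11}. Remove smallest leaf 1, emit neighbor 12.
Step 8: leaves = {11,12}. Remove smallest leaf 11, emit neighbor 6.
Step 9: leaves = {6,12}. Remove smallest leaf 6, emit neighbor 5.
Step 10: leaves = {5,12}. Remove smallest leaf 5, emit neighbor 4.
Done: 2 vertices remain (4, 12). Sequence = [11 2 7 9 9 1 12 6 5 4]

Answer: 11 2 7 9 9 1 12 6 5 4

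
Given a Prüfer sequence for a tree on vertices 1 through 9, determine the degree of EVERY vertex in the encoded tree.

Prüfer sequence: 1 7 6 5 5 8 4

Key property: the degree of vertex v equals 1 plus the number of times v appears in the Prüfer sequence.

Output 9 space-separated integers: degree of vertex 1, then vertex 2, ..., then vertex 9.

Answer: 2 1 1 2 3 2 2 2 1

Derivation:
p_1 = 1: count[1] becomes 1
p_2 = 7: count[7] becomes 1
p_3 = 6: count[6] becomes 1
p_4 = 5: count[5] becomes 1
p_5 = 5: count[5] becomes 2
p_6 = 8: count[8] becomes 1
p_7 = 4: count[4] becomes 1
Degrees (1 + count): deg[1]=1+1=2, deg[2]=1+0=1, deg[3]=1+0=1, deg[4]=1+1=2, deg[5]=1+2=3, deg[6]=1+1=2, deg[7]=1+1=2, deg[8]=1+1=2, deg[9]=1+0=1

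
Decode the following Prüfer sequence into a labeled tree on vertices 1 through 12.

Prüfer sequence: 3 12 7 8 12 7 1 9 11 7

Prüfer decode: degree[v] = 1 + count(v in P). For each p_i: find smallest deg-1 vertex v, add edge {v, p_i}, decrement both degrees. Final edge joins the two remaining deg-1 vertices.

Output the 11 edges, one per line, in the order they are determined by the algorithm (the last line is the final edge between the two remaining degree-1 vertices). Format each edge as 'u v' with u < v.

Initial degrees: {1:2, 2:1, 3:2, 4:1, 5:1, 6:1, 7:4, 8:2, 9:2, 10:1, 11:2, 12:3}
Step 1: smallest deg-1 vertex = 2, p_1 = 3. Add edge {2,3}. Now deg[2]=0, deg[3]=1.
Step 2: smallest deg-1 vertex = 3, p_2 = 12. Add edge {3,12}. Now deg[3]=0, deg[12]=2.
Step 3: smallest deg-1 vertex = 4, p_3 = 7. Add edge {4,7}. Now deg[4]=0, deg[7]=3.
Step 4: smallest deg-1 vertex = 5, p_4 = 8. Add edge {5,8}. Now deg[5]=0, deg[8]=1.
Step 5: smallest deg-1 vertex = 6, p_5 = 12. Add edge {6,12}. Now deg[6]=0, deg[12]=1.
Step 6: smallest deg-1 vertex = 8, p_6 = 7. Add edge {7,8}. Now deg[8]=0, deg[7]=2.
Step 7: smallest deg-1 vertex = 10, p_7 = 1. Add edge {1,10}. Now deg[10]=0, deg[1]=1.
Step 8: smallest deg-1 vertex = 1, p_8 = 9. Add edge {1,9}. Now deg[1]=0, deg[9]=1.
Step 9: smallest deg-1 vertex = 9, p_9 = 11. Add edge {9,11}. Now deg[9]=0, deg[11]=1.
Step 10: smallest deg-1 vertex = 11, p_10 = 7. Add edge {7,11}. Now deg[11]=0, deg[7]=1.
Final: two remaining deg-1 vertices are 7, 12. Add edge {7,12}.

Answer: 2 3
3 12
4 7
5 8
6 12
7 8
1 10
1 9
9 11
7 11
7 12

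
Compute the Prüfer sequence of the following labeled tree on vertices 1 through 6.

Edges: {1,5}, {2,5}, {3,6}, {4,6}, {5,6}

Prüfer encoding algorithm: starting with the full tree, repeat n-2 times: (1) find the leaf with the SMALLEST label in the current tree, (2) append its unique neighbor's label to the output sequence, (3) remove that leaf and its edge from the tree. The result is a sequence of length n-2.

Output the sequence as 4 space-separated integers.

Answer: 5 5 6 6

Derivation:
Step 1: leaves = {1,2,3,4}. Remove smallest leaf 1, emit neighbor 5.
Step 2: leaves = {2,3,4}. Remove smallest leaf 2, emit neighbor 5.
Step 3: leaves = {3,4,5}. Remove smallest leaf 3, emit neighbor 6.
Step 4: leaves = {4,5}. Remove smallest leaf 4, emit neighbor 6.
Done: 2 vertices remain (5, 6). Sequence = [5 5 6 6]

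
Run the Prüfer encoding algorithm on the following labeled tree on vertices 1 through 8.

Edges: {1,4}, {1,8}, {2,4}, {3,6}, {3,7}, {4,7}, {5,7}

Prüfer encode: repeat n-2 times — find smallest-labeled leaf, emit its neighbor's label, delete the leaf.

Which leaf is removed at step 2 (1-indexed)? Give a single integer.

Answer: 5

Derivation:
Step 1: current leaves = {2,5,6,8}. Remove leaf 2 (neighbor: 4).
Step 2: current leaves = {5,6,8}. Remove leaf 5 (neighbor: 7).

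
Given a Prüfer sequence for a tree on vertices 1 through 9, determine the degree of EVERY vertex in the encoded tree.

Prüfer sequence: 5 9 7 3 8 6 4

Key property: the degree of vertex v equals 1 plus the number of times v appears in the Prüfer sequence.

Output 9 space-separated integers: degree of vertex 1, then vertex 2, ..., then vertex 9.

Answer: 1 1 2 2 2 2 2 2 2

Derivation:
p_1 = 5: count[5] becomes 1
p_2 = 9: count[9] becomes 1
p_3 = 7: count[7] becomes 1
p_4 = 3: count[3] becomes 1
p_5 = 8: count[8] becomes 1
p_6 = 6: count[6] becomes 1
p_7 = 4: count[4] becomes 1
Degrees (1 + count): deg[1]=1+0=1, deg[2]=1+0=1, deg[3]=1+1=2, deg[4]=1+1=2, deg[5]=1+1=2, deg[6]=1+1=2, deg[7]=1+1=2, deg[8]=1+1=2, deg[9]=1+1=2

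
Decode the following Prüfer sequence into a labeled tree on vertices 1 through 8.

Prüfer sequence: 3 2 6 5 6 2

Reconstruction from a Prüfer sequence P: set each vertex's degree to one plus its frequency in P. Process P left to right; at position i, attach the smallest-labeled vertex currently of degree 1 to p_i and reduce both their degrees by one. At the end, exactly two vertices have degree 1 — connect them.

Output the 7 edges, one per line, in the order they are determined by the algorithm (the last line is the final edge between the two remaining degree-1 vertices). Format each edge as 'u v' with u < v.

Initial degrees: {1:1, 2:3, 3:2, 4:1, 5:2, 6:3, 7:1, 8:1}
Step 1: smallest deg-1 vertex = 1, p_1 = 3. Add edge {1,3}. Now deg[1]=0, deg[3]=1.
Step 2: smallest deg-1 vertex = 3, p_2 = 2. Add edge {2,3}. Now deg[3]=0, deg[2]=2.
Step 3: smallest deg-1 vertex = 4, p_3 = 6. Add edge {4,6}. Now deg[4]=0, deg[6]=2.
Step 4: smallest deg-1 vertex = 7, p_4 = 5. Add edge {5,7}. Now deg[7]=0, deg[5]=1.
Step 5: smallest deg-1 vertex = 5, p_5 = 6. Add edge {5,6}. Now deg[5]=0, deg[6]=1.
Step 6: smallest deg-1 vertex = 6, p_6 = 2. Add edge {2,6}. Now deg[6]=0, deg[2]=1.
Final: two remaining deg-1 vertices are 2, 8. Add edge {2,8}.

Answer: 1 3
2 3
4 6
5 7
5 6
2 6
2 8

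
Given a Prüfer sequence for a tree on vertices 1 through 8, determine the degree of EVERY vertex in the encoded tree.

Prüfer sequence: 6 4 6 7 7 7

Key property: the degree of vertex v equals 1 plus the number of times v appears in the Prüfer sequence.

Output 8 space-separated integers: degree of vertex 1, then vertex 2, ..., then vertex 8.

Answer: 1 1 1 2 1 3 4 1

Derivation:
p_1 = 6: count[6] becomes 1
p_2 = 4: count[4] becomes 1
p_3 = 6: count[6] becomes 2
p_4 = 7: count[7] becomes 1
p_5 = 7: count[7] becomes 2
p_6 = 7: count[7] becomes 3
Degrees (1 + count): deg[1]=1+0=1, deg[2]=1+0=1, deg[3]=1+0=1, deg[4]=1+1=2, deg[5]=1+0=1, deg[6]=1+2=3, deg[7]=1+3=4, deg[8]=1+0=1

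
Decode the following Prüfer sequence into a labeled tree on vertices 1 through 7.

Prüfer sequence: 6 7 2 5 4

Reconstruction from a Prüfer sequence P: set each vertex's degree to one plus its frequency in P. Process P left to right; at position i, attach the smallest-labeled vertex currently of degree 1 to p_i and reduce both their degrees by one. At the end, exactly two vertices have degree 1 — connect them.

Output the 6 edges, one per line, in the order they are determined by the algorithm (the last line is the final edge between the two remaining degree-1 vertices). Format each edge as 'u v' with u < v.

Initial degrees: {1:1, 2:2, 3:1, 4:2, 5:2, 6:2, 7:2}
Step 1: smallest deg-1 vertex = 1, p_1 = 6. Add edge {1,6}. Now deg[1]=0, deg[6]=1.
Step 2: smallest deg-1 vertex = 3, p_2 = 7. Add edge {3,7}. Now deg[3]=0, deg[7]=1.
Step 3: smallest deg-1 vertex = 6, p_3 = 2. Add edge {2,6}. Now deg[6]=0, deg[2]=1.
Step 4: smallest deg-1 vertex = 2, p_4 = 5. Add edge {2,5}. Now deg[2]=0, deg[5]=1.
Step 5: smallest deg-1 vertex = 5, p_5 = 4. Add edge {4,5}. Now deg[5]=0, deg[4]=1.
Final: two remaining deg-1 vertices are 4, 7. Add edge {4,7}.

Answer: 1 6
3 7
2 6
2 5
4 5
4 7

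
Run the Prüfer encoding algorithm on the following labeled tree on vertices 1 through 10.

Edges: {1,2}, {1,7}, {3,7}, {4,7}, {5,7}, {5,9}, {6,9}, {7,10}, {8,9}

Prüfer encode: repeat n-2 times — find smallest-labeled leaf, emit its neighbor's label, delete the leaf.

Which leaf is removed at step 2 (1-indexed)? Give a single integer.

Step 1: current leaves = {2,3,4,6,8,10}. Remove leaf 2 (neighbor: 1).
Step 2: current leaves = {1,3,4,6,8,10}. Remove leaf 1 (neighbor: 7).

Answer: 1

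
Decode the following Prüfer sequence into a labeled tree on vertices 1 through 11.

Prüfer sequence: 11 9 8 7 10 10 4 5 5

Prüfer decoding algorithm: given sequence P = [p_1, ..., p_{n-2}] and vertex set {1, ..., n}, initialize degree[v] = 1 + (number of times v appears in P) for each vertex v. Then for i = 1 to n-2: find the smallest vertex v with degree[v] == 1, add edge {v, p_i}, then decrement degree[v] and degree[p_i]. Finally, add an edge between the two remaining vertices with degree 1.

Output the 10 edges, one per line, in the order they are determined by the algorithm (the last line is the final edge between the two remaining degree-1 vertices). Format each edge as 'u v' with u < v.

Answer: 1 11
2 9
3 8
6 7
7 10
8 10
4 9
4 5
5 10
5 11

Derivation:
Initial degrees: {1:1, 2:1, 3:1, 4:2, 5:3, 6:1, 7:2, 8:2, 9:2, 10:3, 11:2}
Step 1: smallest deg-1 vertex = 1, p_1 = 11. Add edge {1,11}. Now deg[1]=0, deg[11]=1.
Step 2: smallest deg-1 vertex = 2, p_2 = 9. Add edge {2,9}. Now deg[2]=0, deg[9]=1.
Step 3: smallest deg-1 vertex = 3, p_3 = 8. Add edge {3,8}. Now deg[3]=0, deg[8]=1.
Step 4: smallest deg-1 vertex = 6, p_4 = 7. Add edge {6,7}. Now deg[6]=0, deg[7]=1.
Step 5: smallest deg-1 vertex = 7, p_5 = 10. Add edge {7,10}. Now deg[7]=0, deg[10]=2.
Step 6: smallest deg-1 vertex = 8, p_6 = 10. Add edge {8,10}. Now deg[8]=0, deg[10]=1.
Step 7: smallest deg-1 vertex = 9, p_7 = 4. Add edge {4,9}. Now deg[9]=0, deg[4]=1.
Step 8: smallest deg-1 vertex = 4, p_8 = 5. Add edge {4,5}. Now deg[4]=0, deg[5]=2.
Step 9: smallest deg-1 vertex = 10, p_9 = 5. Add edge {5,10}. Now deg[10]=0, deg[5]=1.
Final: two remaining deg-1 vertices are 5, 11. Add edge {5,11}.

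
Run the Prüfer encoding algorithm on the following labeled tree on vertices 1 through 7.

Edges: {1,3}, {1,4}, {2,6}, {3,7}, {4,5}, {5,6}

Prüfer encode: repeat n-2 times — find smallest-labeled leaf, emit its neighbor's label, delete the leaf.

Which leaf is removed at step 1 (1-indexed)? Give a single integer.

Answer: 2

Derivation:
Step 1: current leaves = {2,7}. Remove leaf 2 (neighbor: 6).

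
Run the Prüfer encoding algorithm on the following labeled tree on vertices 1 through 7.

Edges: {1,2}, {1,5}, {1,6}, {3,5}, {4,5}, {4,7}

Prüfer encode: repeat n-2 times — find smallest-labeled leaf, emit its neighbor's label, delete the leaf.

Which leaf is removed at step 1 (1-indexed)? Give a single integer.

Answer: 2

Derivation:
Step 1: current leaves = {2,3,6,7}. Remove leaf 2 (neighbor: 1).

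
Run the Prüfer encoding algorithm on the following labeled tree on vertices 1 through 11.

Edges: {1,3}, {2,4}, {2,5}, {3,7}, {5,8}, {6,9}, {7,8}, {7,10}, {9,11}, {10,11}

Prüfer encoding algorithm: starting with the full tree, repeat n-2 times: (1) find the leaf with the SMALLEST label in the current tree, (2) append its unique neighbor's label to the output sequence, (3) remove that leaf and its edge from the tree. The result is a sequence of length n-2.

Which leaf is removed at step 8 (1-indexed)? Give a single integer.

Answer: 7

Derivation:
Step 1: current leaves = {1,4,6}. Remove leaf 1 (neighbor: 3).
Step 2: current leaves = {3,4,6}. Remove leaf 3 (neighbor: 7).
Step 3: current leaves = {4,6}. Remove leaf 4 (neighbor: 2).
Step 4: current leaves = {2,6}. Remove leaf 2 (neighbor: 5).
Step 5: current leaves = {5,6}. Remove leaf 5 (neighbor: 8).
Step 6: current leaves = {6,8}. Remove leaf 6 (neighbor: 9).
Step 7: current leaves = {8,9}. Remove leaf 8 (neighbor: 7).
Step 8: current leaves = {7,9}. Remove leaf 7 (neighbor: 10).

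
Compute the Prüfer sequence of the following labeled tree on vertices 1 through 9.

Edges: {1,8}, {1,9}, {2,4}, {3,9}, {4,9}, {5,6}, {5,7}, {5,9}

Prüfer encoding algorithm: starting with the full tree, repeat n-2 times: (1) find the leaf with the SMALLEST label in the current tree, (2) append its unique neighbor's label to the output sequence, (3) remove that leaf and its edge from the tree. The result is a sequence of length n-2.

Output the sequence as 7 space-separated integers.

Answer: 4 9 9 5 5 9 1

Derivation:
Step 1: leaves = {2,3,6,7,8}. Remove smallest leaf 2, emit neighbor 4.
Step 2: leaves = {3,4,6,7,8}. Remove smallest leaf 3, emit neighbor 9.
Step 3: leaves = {4,6,7,8}. Remove smallest leaf 4, emit neighbor 9.
Step 4: leaves = {6,7,8}. Remove smallest leaf 6, emit neighbor 5.
Step 5: leaves = {7,8}. Remove smallest leaf 7, emit neighbor 5.
Step 6: leaves = {5,8}. Remove smallest leaf 5, emit neighbor 9.
Step 7: leaves = {8,9}. Remove smallest leaf 8, emit neighbor 1.
Done: 2 vertices remain (1, 9). Sequence = [4 9 9 5 5 9 1]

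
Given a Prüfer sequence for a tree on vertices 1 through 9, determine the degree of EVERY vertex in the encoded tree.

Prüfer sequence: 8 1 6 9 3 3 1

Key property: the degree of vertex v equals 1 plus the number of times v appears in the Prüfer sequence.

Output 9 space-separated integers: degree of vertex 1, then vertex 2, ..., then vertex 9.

Answer: 3 1 3 1 1 2 1 2 2

Derivation:
p_1 = 8: count[8] becomes 1
p_2 = 1: count[1] becomes 1
p_3 = 6: count[6] becomes 1
p_4 = 9: count[9] becomes 1
p_5 = 3: count[3] becomes 1
p_6 = 3: count[3] becomes 2
p_7 = 1: count[1] becomes 2
Degrees (1 + count): deg[1]=1+2=3, deg[2]=1+0=1, deg[3]=1+2=3, deg[4]=1+0=1, deg[5]=1+0=1, deg[6]=1+1=2, deg[7]=1+0=1, deg[8]=1+1=2, deg[9]=1+1=2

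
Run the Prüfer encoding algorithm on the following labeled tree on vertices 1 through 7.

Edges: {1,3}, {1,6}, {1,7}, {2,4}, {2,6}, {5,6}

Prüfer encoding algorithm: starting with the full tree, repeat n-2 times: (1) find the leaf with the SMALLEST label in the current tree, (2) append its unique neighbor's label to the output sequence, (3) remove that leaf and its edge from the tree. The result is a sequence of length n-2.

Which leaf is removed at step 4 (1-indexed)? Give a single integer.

Answer: 5

Derivation:
Step 1: current leaves = {3,4,5,7}. Remove leaf 3 (neighbor: 1).
Step 2: current leaves = {4,5,7}. Remove leaf 4 (neighbor: 2).
Step 3: current leaves = {2,5,7}. Remove leaf 2 (neighbor: 6).
Step 4: current leaves = {5,7}. Remove leaf 5 (neighbor: 6).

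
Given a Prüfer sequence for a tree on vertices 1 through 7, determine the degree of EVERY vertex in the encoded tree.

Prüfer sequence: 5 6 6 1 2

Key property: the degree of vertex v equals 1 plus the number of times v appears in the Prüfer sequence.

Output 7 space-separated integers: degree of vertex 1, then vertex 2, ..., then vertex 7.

Answer: 2 2 1 1 2 3 1

Derivation:
p_1 = 5: count[5] becomes 1
p_2 = 6: count[6] becomes 1
p_3 = 6: count[6] becomes 2
p_4 = 1: count[1] becomes 1
p_5 = 2: count[2] becomes 1
Degrees (1 + count): deg[1]=1+1=2, deg[2]=1+1=2, deg[3]=1+0=1, deg[4]=1+0=1, deg[5]=1+1=2, deg[6]=1+2=3, deg[7]=1+0=1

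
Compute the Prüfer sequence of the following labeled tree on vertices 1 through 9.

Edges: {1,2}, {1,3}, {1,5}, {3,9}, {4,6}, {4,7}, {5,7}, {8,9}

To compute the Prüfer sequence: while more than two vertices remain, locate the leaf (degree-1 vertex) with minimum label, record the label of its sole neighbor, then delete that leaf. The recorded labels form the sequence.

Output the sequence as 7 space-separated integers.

Answer: 1 4 7 5 1 3 9

Derivation:
Step 1: leaves = {2,6,8}. Remove smallest leaf 2, emit neighbor 1.
Step 2: leaves = {6,8}. Remove smallest leaf 6, emit neighbor 4.
Step 3: leaves = {4,8}. Remove smallest leaf 4, emit neighbor 7.
Step 4: leaves = {7,8}. Remove smallest leaf 7, emit neighbor 5.
Step 5: leaves = {5,8}. Remove smallest leaf 5, emit neighbor 1.
Step 6: leaves = {1,8}. Remove smallest leaf 1, emit neighbor 3.
Step 7: leaves = {3,8}. Remove smallest leaf 3, emit neighbor 9.
Done: 2 vertices remain (8, 9). Sequence = [1 4 7 5 1 3 9]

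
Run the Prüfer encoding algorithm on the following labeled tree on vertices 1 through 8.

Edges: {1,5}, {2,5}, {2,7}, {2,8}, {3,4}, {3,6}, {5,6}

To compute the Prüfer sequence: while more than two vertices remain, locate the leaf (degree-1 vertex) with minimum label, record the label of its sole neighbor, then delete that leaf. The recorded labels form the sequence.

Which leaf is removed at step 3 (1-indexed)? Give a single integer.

Answer: 3

Derivation:
Step 1: current leaves = {1,4,7,8}. Remove leaf 1 (neighbor: 5).
Step 2: current leaves = {4,7,8}. Remove leaf 4 (neighbor: 3).
Step 3: current leaves = {3,7,8}. Remove leaf 3 (neighbor: 6).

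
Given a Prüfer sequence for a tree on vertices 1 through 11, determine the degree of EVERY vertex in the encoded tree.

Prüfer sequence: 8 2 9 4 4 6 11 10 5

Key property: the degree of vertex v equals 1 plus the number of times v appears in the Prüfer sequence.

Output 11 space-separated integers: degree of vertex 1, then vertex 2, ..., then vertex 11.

p_1 = 8: count[8] becomes 1
p_2 = 2: count[2] becomes 1
p_3 = 9: count[9] becomes 1
p_4 = 4: count[4] becomes 1
p_5 = 4: count[4] becomes 2
p_6 = 6: count[6] becomes 1
p_7 = 11: count[11] becomes 1
p_8 = 10: count[10] becomes 1
p_9 = 5: count[5] becomes 1
Degrees (1 + count): deg[1]=1+0=1, deg[2]=1+1=2, deg[3]=1+0=1, deg[4]=1+2=3, deg[5]=1+1=2, deg[6]=1+1=2, deg[7]=1+0=1, deg[8]=1+1=2, deg[9]=1+1=2, deg[10]=1+1=2, deg[11]=1+1=2

Answer: 1 2 1 3 2 2 1 2 2 2 2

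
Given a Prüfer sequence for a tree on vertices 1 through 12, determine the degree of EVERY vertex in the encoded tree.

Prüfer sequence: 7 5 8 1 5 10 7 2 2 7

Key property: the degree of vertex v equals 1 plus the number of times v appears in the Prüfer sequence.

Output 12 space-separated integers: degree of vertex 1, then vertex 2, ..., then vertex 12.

p_1 = 7: count[7] becomes 1
p_2 = 5: count[5] becomes 1
p_3 = 8: count[8] becomes 1
p_4 = 1: count[1] becomes 1
p_5 = 5: count[5] becomes 2
p_6 = 10: count[10] becomes 1
p_7 = 7: count[7] becomes 2
p_8 = 2: count[2] becomes 1
p_9 = 2: count[2] becomes 2
p_10 = 7: count[7] becomes 3
Degrees (1 + count): deg[1]=1+1=2, deg[2]=1+2=3, deg[3]=1+0=1, deg[4]=1+0=1, deg[5]=1+2=3, deg[6]=1+0=1, deg[7]=1+3=4, deg[8]=1+1=2, deg[9]=1+0=1, deg[10]=1+1=2, deg[11]=1+0=1, deg[12]=1+0=1

Answer: 2 3 1 1 3 1 4 2 1 2 1 1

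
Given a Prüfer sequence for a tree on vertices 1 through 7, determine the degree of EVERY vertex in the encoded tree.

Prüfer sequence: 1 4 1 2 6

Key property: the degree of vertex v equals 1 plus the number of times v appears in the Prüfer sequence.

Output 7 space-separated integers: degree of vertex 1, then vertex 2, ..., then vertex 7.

p_1 = 1: count[1] becomes 1
p_2 = 4: count[4] becomes 1
p_3 = 1: count[1] becomes 2
p_4 = 2: count[2] becomes 1
p_5 = 6: count[6] becomes 1
Degrees (1 + count): deg[1]=1+2=3, deg[2]=1+1=2, deg[3]=1+0=1, deg[4]=1+1=2, deg[5]=1+0=1, deg[6]=1+1=2, deg[7]=1+0=1

Answer: 3 2 1 2 1 2 1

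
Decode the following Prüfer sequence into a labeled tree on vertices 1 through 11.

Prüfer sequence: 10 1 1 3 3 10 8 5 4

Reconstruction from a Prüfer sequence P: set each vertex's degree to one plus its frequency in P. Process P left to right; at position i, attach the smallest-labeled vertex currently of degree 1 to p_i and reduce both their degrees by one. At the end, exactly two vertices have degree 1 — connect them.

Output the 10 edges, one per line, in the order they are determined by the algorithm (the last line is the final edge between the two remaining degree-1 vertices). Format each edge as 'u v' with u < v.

Answer: 2 10
1 6
1 7
1 3
3 9
3 10
8 10
5 8
4 5
4 11

Derivation:
Initial degrees: {1:3, 2:1, 3:3, 4:2, 5:2, 6:1, 7:1, 8:2, 9:1, 10:3, 11:1}
Step 1: smallest deg-1 vertex = 2, p_1 = 10. Add edge {2,10}. Now deg[2]=0, deg[10]=2.
Step 2: smallest deg-1 vertex = 6, p_2 = 1. Add edge {1,6}. Now deg[6]=0, deg[1]=2.
Step 3: smallest deg-1 vertex = 7, p_3 = 1. Add edge {1,7}. Now deg[7]=0, deg[1]=1.
Step 4: smallest deg-1 vertex = 1, p_4 = 3. Add edge {1,3}. Now deg[1]=0, deg[3]=2.
Step 5: smallest deg-1 vertex = 9, p_5 = 3. Add edge {3,9}. Now deg[9]=0, deg[3]=1.
Step 6: smallest deg-1 vertex = 3, p_6 = 10. Add edge {3,10}. Now deg[3]=0, deg[10]=1.
Step 7: smallest deg-1 vertex = 10, p_7 = 8. Add edge {8,10}. Now deg[10]=0, deg[8]=1.
Step 8: smallest deg-1 vertex = 8, p_8 = 5. Add edge {5,8}. Now deg[8]=0, deg[5]=1.
Step 9: smallest deg-1 vertex = 5, p_9 = 4. Add edge {4,5}. Now deg[5]=0, deg[4]=1.
Final: two remaining deg-1 vertices are 4, 11. Add edge {4,11}.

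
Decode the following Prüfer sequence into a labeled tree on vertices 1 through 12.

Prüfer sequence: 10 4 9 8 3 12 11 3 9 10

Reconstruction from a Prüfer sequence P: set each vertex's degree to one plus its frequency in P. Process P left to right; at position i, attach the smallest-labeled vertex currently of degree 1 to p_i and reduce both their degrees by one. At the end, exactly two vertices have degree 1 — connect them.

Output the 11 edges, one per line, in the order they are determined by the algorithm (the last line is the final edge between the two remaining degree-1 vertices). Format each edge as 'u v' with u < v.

Initial degrees: {1:1, 2:1, 3:3, 4:2, 5:1, 6:1, 7:1, 8:2, 9:3, 10:3, 11:2, 12:2}
Step 1: smallest deg-1 vertex = 1, p_1 = 10. Add edge {1,10}. Now deg[1]=0, deg[10]=2.
Step 2: smallest deg-1 vertex = 2, p_2 = 4. Add edge {2,4}. Now deg[2]=0, deg[4]=1.
Step 3: smallest deg-1 vertex = 4, p_3 = 9. Add edge {4,9}. Now deg[4]=0, deg[9]=2.
Step 4: smallest deg-1 vertex = 5, p_4 = 8. Add edge {5,8}. Now deg[5]=0, deg[8]=1.
Step 5: smallest deg-1 vertex = 6, p_5 = 3. Add edge {3,6}. Now deg[6]=0, deg[3]=2.
Step 6: smallest deg-1 vertex = 7, p_6 = 12. Add edge {7,12}. Now deg[7]=0, deg[12]=1.
Step 7: smallest deg-1 vertex = 8, p_7 = 11. Add edge {8,11}. Now deg[8]=0, deg[11]=1.
Step 8: smallest deg-1 vertex = 11, p_8 = 3. Add edge {3,11}. Now deg[11]=0, deg[3]=1.
Step 9: smallest deg-1 vertex = 3, p_9 = 9. Add edge {3,9}. Now deg[3]=0, deg[9]=1.
Step 10: smallest deg-1 vertex = 9, p_10 = 10. Add edge {9,10}. Now deg[9]=0, deg[10]=1.
Final: two remaining deg-1 vertices are 10, 12. Add edge {10,12}.

Answer: 1 10
2 4
4 9
5 8
3 6
7 12
8 11
3 11
3 9
9 10
10 12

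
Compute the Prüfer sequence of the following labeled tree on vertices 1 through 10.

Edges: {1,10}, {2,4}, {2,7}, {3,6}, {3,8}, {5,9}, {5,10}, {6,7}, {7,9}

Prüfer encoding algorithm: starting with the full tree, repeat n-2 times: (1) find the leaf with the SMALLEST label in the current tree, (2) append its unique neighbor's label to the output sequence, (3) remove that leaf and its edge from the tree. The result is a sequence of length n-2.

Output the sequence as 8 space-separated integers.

Step 1: leaves = {1,4,8}. Remove smallest leaf 1, emit neighbor 10.
Step 2: leaves = {4,8,10}. Remove smallest leaf 4, emit neighbor 2.
Step 3: leaves = {2,8,10}. Remove smallest leaf 2, emit neighbor 7.
Step 4: leaves = {8,10}. Remove smallest leaf 8, emit neighbor 3.
Step 5: leaves = {3,10}. Remove smallest leaf 3, emit neighbor 6.
Step 6: leaves = {6,10}. Remove smallest leaf 6, emit neighbor 7.
Step 7: leaves = {7,10}. Remove smallest leaf 7, emit neighbor 9.
Step 8: leaves = {9,10}. Remove smallest leaf 9, emit neighbor 5.
Done: 2 vertices remain (5, 10). Sequence = [10 2 7 3 6 7 9 5]

Answer: 10 2 7 3 6 7 9 5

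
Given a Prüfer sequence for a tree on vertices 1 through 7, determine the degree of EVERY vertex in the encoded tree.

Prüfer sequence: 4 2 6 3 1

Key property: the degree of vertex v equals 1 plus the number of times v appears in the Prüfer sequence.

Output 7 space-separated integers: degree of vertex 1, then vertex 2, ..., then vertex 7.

p_1 = 4: count[4] becomes 1
p_2 = 2: count[2] becomes 1
p_3 = 6: count[6] becomes 1
p_4 = 3: count[3] becomes 1
p_5 = 1: count[1] becomes 1
Degrees (1 + count): deg[1]=1+1=2, deg[2]=1+1=2, deg[3]=1+1=2, deg[4]=1+1=2, deg[5]=1+0=1, deg[6]=1+1=2, deg[7]=1+0=1

Answer: 2 2 2 2 1 2 1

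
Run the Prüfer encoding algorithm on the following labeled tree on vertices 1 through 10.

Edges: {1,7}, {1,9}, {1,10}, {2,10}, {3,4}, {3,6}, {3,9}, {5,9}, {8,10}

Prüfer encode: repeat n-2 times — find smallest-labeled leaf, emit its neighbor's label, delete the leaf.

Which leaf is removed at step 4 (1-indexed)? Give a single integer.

Answer: 6

Derivation:
Step 1: current leaves = {2,4,5,6,7,8}. Remove leaf 2 (neighbor: 10).
Step 2: current leaves = {4,5,6,7,8}. Remove leaf 4 (neighbor: 3).
Step 3: current leaves = {5,6,7,8}. Remove leaf 5 (neighbor: 9).
Step 4: current leaves = {6,7,8}. Remove leaf 6 (neighbor: 3).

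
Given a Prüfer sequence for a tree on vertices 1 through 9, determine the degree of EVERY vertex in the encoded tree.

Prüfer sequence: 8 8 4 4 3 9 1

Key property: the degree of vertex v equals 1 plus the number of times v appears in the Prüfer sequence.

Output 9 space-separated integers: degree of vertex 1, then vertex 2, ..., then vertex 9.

p_1 = 8: count[8] becomes 1
p_2 = 8: count[8] becomes 2
p_3 = 4: count[4] becomes 1
p_4 = 4: count[4] becomes 2
p_5 = 3: count[3] becomes 1
p_6 = 9: count[9] becomes 1
p_7 = 1: count[1] becomes 1
Degrees (1 + count): deg[1]=1+1=2, deg[2]=1+0=1, deg[3]=1+1=2, deg[4]=1+2=3, deg[5]=1+0=1, deg[6]=1+0=1, deg[7]=1+0=1, deg[8]=1+2=3, deg[9]=1+1=2

Answer: 2 1 2 3 1 1 1 3 2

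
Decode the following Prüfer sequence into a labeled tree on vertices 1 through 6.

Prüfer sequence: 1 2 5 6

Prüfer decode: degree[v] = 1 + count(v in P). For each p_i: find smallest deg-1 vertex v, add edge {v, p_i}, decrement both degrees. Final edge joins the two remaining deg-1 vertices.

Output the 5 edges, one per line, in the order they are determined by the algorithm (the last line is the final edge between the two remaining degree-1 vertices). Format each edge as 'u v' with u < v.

Initial degrees: {1:2, 2:2, 3:1, 4:1, 5:2, 6:2}
Step 1: smallest deg-1 vertex = 3, p_1 = 1. Add edge {1,3}. Now deg[3]=0, deg[1]=1.
Step 2: smallest deg-1 vertex = 1, p_2 = 2. Add edge {1,2}. Now deg[1]=0, deg[2]=1.
Step 3: smallest deg-1 vertex = 2, p_3 = 5. Add edge {2,5}. Now deg[2]=0, deg[5]=1.
Step 4: smallest deg-1 vertex = 4, p_4 = 6. Add edge {4,6}. Now deg[4]=0, deg[6]=1.
Final: two remaining deg-1 vertices are 5, 6. Add edge {5,6}.

Answer: 1 3
1 2
2 5
4 6
5 6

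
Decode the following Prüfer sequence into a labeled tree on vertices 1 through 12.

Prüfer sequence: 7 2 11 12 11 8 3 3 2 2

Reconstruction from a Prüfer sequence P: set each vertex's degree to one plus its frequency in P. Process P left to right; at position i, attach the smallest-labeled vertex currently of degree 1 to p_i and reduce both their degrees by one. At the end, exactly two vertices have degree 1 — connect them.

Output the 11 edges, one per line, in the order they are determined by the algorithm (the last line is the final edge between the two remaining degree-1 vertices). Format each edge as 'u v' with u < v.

Initial degrees: {1:1, 2:4, 3:3, 4:1, 5:1, 6:1, 7:2, 8:2, 9:1, 10:1, 11:3, 12:2}
Step 1: smallest deg-1 vertex = 1, p_1 = 7. Add edge {1,7}. Now deg[1]=0, deg[7]=1.
Step 2: smallest deg-1 vertex = 4, p_2 = 2. Add edge {2,4}. Now deg[4]=0, deg[2]=3.
Step 3: smallest deg-1 vertex = 5, p_3 = 11. Add edge {5,11}. Now deg[5]=0, deg[11]=2.
Step 4: smallest deg-1 vertex = 6, p_4 = 12. Add edge {6,12}. Now deg[6]=0, deg[12]=1.
Step 5: smallest deg-1 vertex = 7, p_5 = 11. Add edge {7,11}. Now deg[7]=0, deg[11]=1.
Step 6: smallest deg-1 vertex = 9, p_6 = 8. Add edge {8,9}. Now deg[9]=0, deg[8]=1.
Step 7: smallest deg-1 vertex = 8, p_7 = 3. Add edge {3,8}. Now deg[8]=0, deg[3]=2.
Step 8: smallest deg-1 vertex = 10, p_8 = 3. Add edge {3,10}. Now deg[10]=0, deg[3]=1.
Step 9: smallest deg-1 vertex = 3, p_9 = 2. Add edge {2,3}. Now deg[3]=0, deg[2]=2.
Step 10: smallest deg-1 vertex = 11, p_10 = 2. Add edge {2,11}. Now deg[11]=0, deg[2]=1.
Final: two remaining deg-1 vertices are 2, 12. Add edge {2,12}.

Answer: 1 7
2 4
5 11
6 12
7 11
8 9
3 8
3 10
2 3
2 11
2 12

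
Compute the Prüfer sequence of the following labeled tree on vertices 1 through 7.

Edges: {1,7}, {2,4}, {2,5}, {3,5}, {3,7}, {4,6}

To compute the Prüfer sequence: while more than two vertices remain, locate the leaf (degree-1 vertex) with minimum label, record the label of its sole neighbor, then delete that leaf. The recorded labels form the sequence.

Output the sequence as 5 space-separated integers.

Step 1: leaves = {1,6}. Remove smallest leaf 1, emit neighbor 7.
Step 2: leaves = {6,7}. Remove smallest leaf 6, emit neighbor 4.
Step 3: leaves = {4,7}. Remove smallest leaf 4, emit neighbor 2.
Step 4: leaves = {2,7}. Remove smallest leaf 2, emit neighbor 5.
Step 5: leaves = {5,7}. Remove smallest leaf 5, emit neighbor 3.
Done: 2 vertices remain (3, 7). Sequence = [7 4 2 5 3]

Answer: 7 4 2 5 3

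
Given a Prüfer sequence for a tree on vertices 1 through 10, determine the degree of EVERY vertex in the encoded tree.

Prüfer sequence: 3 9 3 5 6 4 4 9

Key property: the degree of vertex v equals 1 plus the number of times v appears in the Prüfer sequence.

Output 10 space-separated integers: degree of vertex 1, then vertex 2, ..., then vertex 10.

Answer: 1 1 3 3 2 2 1 1 3 1

Derivation:
p_1 = 3: count[3] becomes 1
p_2 = 9: count[9] becomes 1
p_3 = 3: count[3] becomes 2
p_4 = 5: count[5] becomes 1
p_5 = 6: count[6] becomes 1
p_6 = 4: count[4] becomes 1
p_7 = 4: count[4] becomes 2
p_8 = 9: count[9] becomes 2
Degrees (1 + count): deg[1]=1+0=1, deg[2]=1+0=1, deg[3]=1+2=3, deg[4]=1+2=3, deg[5]=1+1=2, deg[6]=1+1=2, deg[7]=1+0=1, deg[8]=1+0=1, deg[9]=1+2=3, deg[10]=1+0=1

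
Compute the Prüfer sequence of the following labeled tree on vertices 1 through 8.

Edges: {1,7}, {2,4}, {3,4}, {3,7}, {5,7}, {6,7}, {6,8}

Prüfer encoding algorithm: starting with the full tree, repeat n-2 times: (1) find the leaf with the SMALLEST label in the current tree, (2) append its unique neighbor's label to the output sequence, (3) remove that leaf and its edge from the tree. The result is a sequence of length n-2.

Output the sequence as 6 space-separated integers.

Step 1: leaves = {1,2,5,8}. Remove smallest leaf 1, emit neighbor 7.
Step 2: leaves = {2,5,8}. Remove smallest leaf 2, emit neighbor 4.
Step 3: leaves = {4,5,8}. Remove smallest leaf 4, emit neighbor 3.
Step 4: leaves = {3,5,8}. Remove smallest leaf 3, emit neighbor 7.
Step 5: leaves = {5,8}. Remove smallest leaf 5, emit neighbor 7.
Step 6: leaves = {7,8}. Remove smallest leaf 7, emit neighbor 6.
Done: 2 vertices remain (6, 8). Sequence = [7 4 3 7 7 6]

Answer: 7 4 3 7 7 6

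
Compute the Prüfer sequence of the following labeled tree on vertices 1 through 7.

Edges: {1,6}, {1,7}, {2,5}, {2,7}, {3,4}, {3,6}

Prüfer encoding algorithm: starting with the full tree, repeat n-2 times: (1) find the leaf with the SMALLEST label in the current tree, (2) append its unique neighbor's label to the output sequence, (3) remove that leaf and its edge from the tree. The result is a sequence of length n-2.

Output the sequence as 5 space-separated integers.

Answer: 3 6 2 7 1

Derivation:
Step 1: leaves = {4,5}. Remove smallest leaf 4, emit neighbor 3.
Step 2: leaves = {3,5}. Remove smallest leaf 3, emit neighbor 6.
Step 3: leaves = {5,6}. Remove smallest leaf 5, emit neighbor 2.
Step 4: leaves = {2,6}. Remove smallest leaf 2, emit neighbor 7.
Step 5: leaves = {6,7}. Remove smallest leaf 6, emit neighbor 1.
Done: 2 vertices remain (1, 7). Sequence = [3 6 2 7 1]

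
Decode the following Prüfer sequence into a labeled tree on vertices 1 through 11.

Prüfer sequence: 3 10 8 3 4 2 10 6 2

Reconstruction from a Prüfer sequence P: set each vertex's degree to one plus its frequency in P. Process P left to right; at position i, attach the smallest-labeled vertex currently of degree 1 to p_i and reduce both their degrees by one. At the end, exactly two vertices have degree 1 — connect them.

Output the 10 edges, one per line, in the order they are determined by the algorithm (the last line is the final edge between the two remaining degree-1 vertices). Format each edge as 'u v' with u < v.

Answer: 1 3
5 10
7 8
3 8
3 4
2 4
9 10
6 10
2 6
2 11

Derivation:
Initial degrees: {1:1, 2:3, 3:3, 4:2, 5:1, 6:2, 7:1, 8:2, 9:1, 10:3, 11:1}
Step 1: smallest deg-1 vertex = 1, p_1 = 3. Add edge {1,3}. Now deg[1]=0, deg[3]=2.
Step 2: smallest deg-1 vertex = 5, p_2 = 10. Add edge {5,10}. Now deg[5]=0, deg[10]=2.
Step 3: smallest deg-1 vertex = 7, p_3 = 8. Add edge {7,8}. Now deg[7]=0, deg[8]=1.
Step 4: smallest deg-1 vertex = 8, p_4 = 3. Add edge {3,8}. Now deg[8]=0, deg[3]=1.
Step 5: smallest deg-1 vertex = 3, p_5 = 4. Add edge {3,4}. Now deg[3]=0, deg[4]=1.
Step 6: smallest deg-1 vertex = 4, p_6 = 2. Add edge {2,4}. Now deg[4]=0, deg[2]=2.
Step 7: smallest deg-1 vertex = 9, p_7 = 10. Add edge {9,10}. Now deg[9]=0, deg[10]=1.
Step 8: smallest deg-1 vertex = 10, p_8 = 6. Add edge {6,10}. Now deg[10]=0, deg[6]=1.
Step 9: smallest deg-1 vertex = 6, p_9 = 2. Add edge {2,6}. Now deg[6]=0, deg[2]=1.
Final: two remaining deg-1 vertices are 2, 11. Add edge {2,11}.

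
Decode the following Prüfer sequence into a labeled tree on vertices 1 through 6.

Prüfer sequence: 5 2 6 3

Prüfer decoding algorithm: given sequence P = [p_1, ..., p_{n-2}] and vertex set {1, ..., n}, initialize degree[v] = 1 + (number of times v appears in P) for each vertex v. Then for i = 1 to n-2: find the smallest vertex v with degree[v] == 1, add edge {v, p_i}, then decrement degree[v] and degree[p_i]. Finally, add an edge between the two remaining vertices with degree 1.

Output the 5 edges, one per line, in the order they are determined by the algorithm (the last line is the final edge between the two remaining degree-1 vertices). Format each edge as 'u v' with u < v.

Initial degrees: {1:1, 2:2, 3:2, 4:1, 5:2, 6:2}
Step 1: smallest deg-1 vertex = 1, p_1 = 5. Add edge {1,5}. Now deg[1]=0, deg[5]=1.
Step 2: smallest deg-1 vertex = 4, p_2 = 2. Add edge {2,4}. Now deg[4]=0, deg[2]=1.
Step 3: smallest deg-1 vertex = 2, p_3 = 6. Add edge {2,6}. Now deg[2]=0, deg[6]=1.
Step 4: smallest deg-1 vertex = 5, p_4 = 3. Add edge {3,5}. Now deg[5]=0, deg[3]=1.
Final: two remaining deg-1 vertices are 3, 6. Add edge {3,6}.

Answer: 1 5
2 4
2 6
3 5
3 6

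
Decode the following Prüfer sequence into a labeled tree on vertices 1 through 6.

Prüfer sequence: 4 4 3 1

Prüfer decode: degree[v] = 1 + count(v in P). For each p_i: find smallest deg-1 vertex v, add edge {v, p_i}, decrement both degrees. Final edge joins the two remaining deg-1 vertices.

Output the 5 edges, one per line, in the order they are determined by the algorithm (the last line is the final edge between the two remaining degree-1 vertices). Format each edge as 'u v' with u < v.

Answer: 2 4
4 5
3 4
1 3
1 6

Derivation:
Initial degrees: {1:2, 2:1, 3:2, 4:3, 5:1, 6:1}
Step 1: smallest deg-1 vertex = 2, p_1 = 4. Add edge {2,4}. Now deg[2]=0, deg[4]=2.
Step 2: smallest deg-1 vertex = 5, p_2 = 4. Add edge {4,5}. Now deg[5]=0, deg[4]=1.
Step 3: smallest deg-1 vertex = 4, p_3 = 3. Add edge {3,4}. Now deg[4]=0, deg[3]=1.
Step 4: smallest deg-1 vertex = 3, p_4 = 1. Add edge {1,3}. Now deg[3]=0, deg[1]=1.
Final: two remaining deg-1 vertices are 1, 6. Add edge {1,6}.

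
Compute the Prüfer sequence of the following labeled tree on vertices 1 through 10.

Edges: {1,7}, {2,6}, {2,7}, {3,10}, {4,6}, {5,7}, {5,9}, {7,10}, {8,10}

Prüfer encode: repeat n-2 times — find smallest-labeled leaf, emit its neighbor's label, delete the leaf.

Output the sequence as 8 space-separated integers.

Step 1: leaves = {1,3,4,8,9}. Remove smallest leaf 1, emit neighbor 7.
Step 2: leaves = {3,4,8,9}. Remove smallest leaf 3, emit neighbor 10.
Step 3: leaves = {4,8,9}. Remove smallest leaf 4, emit neighbor 6.
Step 4: leaves = {6,8,9}. Remove smallest leaf 6, emit neighbor 2.
Step 5: leaves = {2,8,9}. Remove smallest leaf 2, emit neighbor 7.
Step 6: leaves = {8,9}. Remove smallest leaf 8, emit neighbor 10.
Step 7: leaves = {9,10}. Remove smallest leaf 9, emit neighbor 5.
Step 8: leaves = {5,10}. Remove smallest leaf 5, emit neighbor 7.
Done: 2 vertices remain (7, 10). Sequence = [7 10 6 2 7 10 5 7]

Answer: 7 10 6 2 7 10 5 7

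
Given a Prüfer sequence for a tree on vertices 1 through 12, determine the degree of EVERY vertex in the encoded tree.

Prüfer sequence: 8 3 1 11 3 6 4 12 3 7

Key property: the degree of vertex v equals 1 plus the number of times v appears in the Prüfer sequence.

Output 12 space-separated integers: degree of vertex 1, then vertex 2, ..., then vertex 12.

Answer: 2 1 4 2 1 2 2 2 1 1 2 2

Derivation:
p_1 = 8: count[8] becomes 1
p_2 = 3: count[3] becomes 1
p_3 = 1: count[1] becomes 1
p_4 = 11: count[11] becomes 1
p_5 = 3: count[3] becomes 2
p_6 = 6: count[6] becomes 1
p_7 = 4: count[4] becomes 1
p_8 = 12: count[12] becomes 1
p_9 = 3: count[3] becomes 3
p_10 = 7: count[7] becomes 1
Degrees (1 + count): deg[1]=1+1=2, deg[2]=1+0=1, deg[3]=1+3=4, deg[4]=1+1=2, deg[5]=1+0=1, deg[6]=1+1=2, deg[7]=1+1=2, deg[8]=1+1=2, deg[9]=1+0=1, deg[10]=1+0=1, deg[11]=1+1=2, deg[12]=1+1=2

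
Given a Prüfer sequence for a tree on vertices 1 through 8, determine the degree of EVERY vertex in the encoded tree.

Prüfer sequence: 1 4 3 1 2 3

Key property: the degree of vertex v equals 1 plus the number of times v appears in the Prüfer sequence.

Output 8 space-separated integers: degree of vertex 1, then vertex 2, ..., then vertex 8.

Answer: 3 2 3 2 1 1 1 1

Derivation:
p_1 = 1: count[1] becomes 1
p_2 = 4: count[4] becomes 1
p_3 = 3: count[3] becomes 1
p_4 = 1: count[1] becomes 2
p_5 = 2: count[2] becomes 1
p_6 = 3: count[3] becomes 2
Degrees (1 + count): deg[1]=1+2=3, deg[2]=1+1=2, deg[3]=1+2=3, deg[4]=1+1=2, deg[5]=1+0=1, deg[6]=1+0=1, deg[7]=1+0=1, deg[8]=1+0=1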